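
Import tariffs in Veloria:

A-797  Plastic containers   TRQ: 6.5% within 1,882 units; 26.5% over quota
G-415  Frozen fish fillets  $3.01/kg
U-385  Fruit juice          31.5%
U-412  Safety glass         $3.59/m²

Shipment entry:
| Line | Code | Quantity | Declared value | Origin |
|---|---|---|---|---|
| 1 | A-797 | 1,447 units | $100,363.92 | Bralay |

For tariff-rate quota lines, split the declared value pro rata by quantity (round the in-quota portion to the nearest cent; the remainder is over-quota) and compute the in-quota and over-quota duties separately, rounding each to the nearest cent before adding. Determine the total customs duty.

$6,523.65

Line 1 (A-797, Bralay, 1,447 units, $100,363.92):
Code A-797 is under a tariff-rate quota (threshold 1,882 units). Quantity 1,447 units is within the quota, so the in-quota rate 6.5% applies to the full value.
Duty = $100,363.92 × 6.5% = $6,523.65.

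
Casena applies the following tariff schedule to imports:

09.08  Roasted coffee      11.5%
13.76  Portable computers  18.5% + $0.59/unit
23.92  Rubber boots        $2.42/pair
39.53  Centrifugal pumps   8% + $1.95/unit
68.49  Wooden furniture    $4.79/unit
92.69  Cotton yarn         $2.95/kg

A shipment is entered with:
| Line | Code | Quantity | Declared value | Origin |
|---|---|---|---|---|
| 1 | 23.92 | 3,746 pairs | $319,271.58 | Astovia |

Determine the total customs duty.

Line 1 (23.92, Astovia, 3,746 pairs, $319,271.58):
Base rate for 23.92 is $2.42/pair.
Duty = 3,746 × $2.42 = $9,065.32.

$9,065.32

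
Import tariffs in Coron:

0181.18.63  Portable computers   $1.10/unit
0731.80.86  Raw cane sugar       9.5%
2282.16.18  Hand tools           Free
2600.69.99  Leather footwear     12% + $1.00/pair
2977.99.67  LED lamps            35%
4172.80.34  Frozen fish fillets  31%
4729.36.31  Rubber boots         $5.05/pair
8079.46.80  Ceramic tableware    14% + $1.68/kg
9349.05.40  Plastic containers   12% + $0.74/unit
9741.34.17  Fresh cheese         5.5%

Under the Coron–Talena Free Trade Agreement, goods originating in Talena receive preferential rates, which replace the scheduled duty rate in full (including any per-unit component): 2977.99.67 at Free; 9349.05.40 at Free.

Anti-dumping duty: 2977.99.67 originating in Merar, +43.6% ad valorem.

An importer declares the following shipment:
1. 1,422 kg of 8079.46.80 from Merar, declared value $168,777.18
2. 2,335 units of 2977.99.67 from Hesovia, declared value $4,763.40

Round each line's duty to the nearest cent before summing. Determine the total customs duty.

Line 1 (8079.46.80, Merar, 1,422 kg, $168,777.18):
Base rate for 8079.46.80 is 14% + $1.68/kg.
Duty = $168,777.18 × 14% + 1,422 × $1.68 = $26,017.77.
Line 2 (2977.99.67, Hesovia, 2,335 units, $4,763.40):
Base rate for 2977.99.67 is 35%.
2977.99.67 has an FTA preferential rate, but origin Hesovia is not Talena; base rate stands.
The additional-duty order on 2977.99.67 targets Merar, not Hesovia; it does not apply.
Duty = $4,763.40 × 35% = $1,667.19.
Total = $26,017.77 + $1,667.19 = $27,684.96.

$27,684.96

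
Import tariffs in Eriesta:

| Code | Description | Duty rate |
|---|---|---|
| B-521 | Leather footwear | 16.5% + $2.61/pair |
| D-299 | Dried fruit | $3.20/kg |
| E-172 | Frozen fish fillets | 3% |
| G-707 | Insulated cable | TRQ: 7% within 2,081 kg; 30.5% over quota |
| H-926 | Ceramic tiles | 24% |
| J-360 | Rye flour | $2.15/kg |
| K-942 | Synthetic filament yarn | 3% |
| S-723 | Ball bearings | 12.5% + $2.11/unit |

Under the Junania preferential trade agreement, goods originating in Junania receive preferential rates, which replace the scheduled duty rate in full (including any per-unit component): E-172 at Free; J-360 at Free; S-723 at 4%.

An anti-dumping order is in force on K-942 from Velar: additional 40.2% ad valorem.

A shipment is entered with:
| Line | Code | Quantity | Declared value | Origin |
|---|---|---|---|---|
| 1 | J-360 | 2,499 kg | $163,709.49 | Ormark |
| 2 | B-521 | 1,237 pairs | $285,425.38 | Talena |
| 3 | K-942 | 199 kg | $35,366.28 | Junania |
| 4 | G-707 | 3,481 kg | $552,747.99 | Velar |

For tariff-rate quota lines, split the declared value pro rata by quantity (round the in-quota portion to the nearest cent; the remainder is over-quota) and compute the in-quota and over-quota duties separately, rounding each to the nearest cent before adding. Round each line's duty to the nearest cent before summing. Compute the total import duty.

$147,691.87

Line 1 (J-360, Ormark, 2,499 kg, $163,709.49):
Base rate for J-360 is $2.15/kg.
J-360 has an FTA preferential rate, but origin Ormark is not Junania; base rate stands.
Duty = 2,499 × $2.15 = $5,372.85.
Line 2 (B-521, Talena, 1,237 pairs, $285,425.38):
Base rate for B-521 is 16.5% + $2.61/pair.
Duty = $285,425.38 × 16.5% + 1,237 × $2.61 = $50,323.76.
Line 3 (K-942, Junania, 199 kg, $35,366.28):
Base rate for K-942 is 3%.
Origin Junania is the FTA partner but K-942 is not on the preference list; base rate stands.
The additional-duty order on K-942 targets Velar, not Junania; it does not apply.
Duty = $35,366.28 × 3% = $1,060.99.
Line 4 (G-707, Velar, 3,481 kg, $552,747.99):
Code G-707 is under a tariff-rate quota (threshold 2,081 kg). In-quota: 2,081 kg at 7%; over-quota: 1,400 kg at 30.5%.
Pro-rata value split: in-quota = $552,747.99 × 2,081/3,481 = $330,441.99; over-quota = $552,747.99 − $330,441.99 = $222,306.00.
In-quota duty = $330,441.99 × 7% = $23,130.94. Over-quota duty = $222,306.00 × 30.5% = $67,803.33.
Line duty = $23,130.94 + $67,803.33 = $90,934.27.
Total = $5,372.85 + $50,323.76 + $1,060.99 + $90,934.27 = $147,691.87.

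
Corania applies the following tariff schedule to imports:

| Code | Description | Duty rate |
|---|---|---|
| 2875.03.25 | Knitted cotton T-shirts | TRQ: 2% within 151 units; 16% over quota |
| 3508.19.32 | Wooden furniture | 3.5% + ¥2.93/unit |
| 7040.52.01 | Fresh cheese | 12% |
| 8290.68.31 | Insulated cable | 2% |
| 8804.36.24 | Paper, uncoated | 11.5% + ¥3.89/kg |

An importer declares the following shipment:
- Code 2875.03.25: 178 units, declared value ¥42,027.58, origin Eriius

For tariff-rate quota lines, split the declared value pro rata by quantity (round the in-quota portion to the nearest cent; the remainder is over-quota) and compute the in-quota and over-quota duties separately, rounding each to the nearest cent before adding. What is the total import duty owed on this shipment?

Line 1 (2875.03.25, Eriius, 178 units, ¥42,027.58):
Code 2875.03.25 is under a tariff-rate quota (threshold 151 units). In-quota: 151 units at 2%; over-quota: 27 units at 16%.
Pro-rata value split: in-quota = ¥42,027.58 × 151/178 = ¥35,652.61; over-quota = ¥42,027.58 − ¥35,652.61 = ¥6,374.97.
In-quota duty = ¥35,652.61 × 2% = ¥713.05. Over-quota duty = ¥6,374.97 × 16% = ¥1,020.00.
Line duty = ¥713.05 + ¥1,020.00 = ¥1,733.05.

¥1,733.05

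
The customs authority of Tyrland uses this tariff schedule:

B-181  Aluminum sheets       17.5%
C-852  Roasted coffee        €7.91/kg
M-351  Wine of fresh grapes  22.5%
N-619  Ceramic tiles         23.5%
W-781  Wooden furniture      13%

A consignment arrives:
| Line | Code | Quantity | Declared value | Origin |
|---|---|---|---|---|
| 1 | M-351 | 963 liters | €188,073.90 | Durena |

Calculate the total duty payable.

€42,316.63

Line 1 (M-351, Durena, 963 liters, €188,073.90):
Base rate for M-351 is 22.5%.
Duty = €188,073.90 × 22.5% = €42,316.63.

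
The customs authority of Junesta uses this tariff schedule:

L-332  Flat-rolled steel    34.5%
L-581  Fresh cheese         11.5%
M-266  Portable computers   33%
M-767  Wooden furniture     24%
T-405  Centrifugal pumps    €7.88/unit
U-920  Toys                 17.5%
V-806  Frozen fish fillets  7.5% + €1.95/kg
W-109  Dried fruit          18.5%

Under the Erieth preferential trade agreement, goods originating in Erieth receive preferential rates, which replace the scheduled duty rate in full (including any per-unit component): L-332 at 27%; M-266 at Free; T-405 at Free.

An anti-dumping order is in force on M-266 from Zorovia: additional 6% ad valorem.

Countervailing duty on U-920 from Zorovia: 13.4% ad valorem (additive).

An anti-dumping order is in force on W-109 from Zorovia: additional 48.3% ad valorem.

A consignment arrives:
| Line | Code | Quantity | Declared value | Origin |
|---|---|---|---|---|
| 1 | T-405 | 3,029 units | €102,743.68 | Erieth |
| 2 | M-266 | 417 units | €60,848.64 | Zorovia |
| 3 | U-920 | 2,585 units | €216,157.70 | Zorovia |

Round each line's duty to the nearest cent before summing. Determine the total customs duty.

Line 1 (T-405, Erieth, 3,029 units, €102,743.68):
Base rate for T-405 is €7.88/unit.
Origin Erieth qualifies under the Junesta–Erieth agreement and T-405 is covered: preferential rate Free applies instead.
Duty = €102,743.68 × 0% = €0.00.
Line 2 (M-266, Zorovia, 417 units, €60,848.64):
Base rate for M-266 is 33%.
M-266 has an FTA preferential rate, but origin Zorovia is not Erieth; base rate stands.
Additional duty on M-266 from Zorovia: +6%. Applied ad valorem rate: 33% + 6% = 39%.
Duty = €60,848.64 × 39% = €23,730.97.
Line 3 (U-920, Zorovia, 2,585 units, €216,157.70):
Base rate for U-920 is 17.5%.
Additional duty on U-920 from Zorovia: +13.4%. Applied ad valorem rate: 17.5% + 13.4% = 30.9%.
Duty = €216,157.70 × 30.9% = €66,792.73.
Total = €0.00 + €23,730.97 + €66,792.73 = €90,523.70.

€90,523.70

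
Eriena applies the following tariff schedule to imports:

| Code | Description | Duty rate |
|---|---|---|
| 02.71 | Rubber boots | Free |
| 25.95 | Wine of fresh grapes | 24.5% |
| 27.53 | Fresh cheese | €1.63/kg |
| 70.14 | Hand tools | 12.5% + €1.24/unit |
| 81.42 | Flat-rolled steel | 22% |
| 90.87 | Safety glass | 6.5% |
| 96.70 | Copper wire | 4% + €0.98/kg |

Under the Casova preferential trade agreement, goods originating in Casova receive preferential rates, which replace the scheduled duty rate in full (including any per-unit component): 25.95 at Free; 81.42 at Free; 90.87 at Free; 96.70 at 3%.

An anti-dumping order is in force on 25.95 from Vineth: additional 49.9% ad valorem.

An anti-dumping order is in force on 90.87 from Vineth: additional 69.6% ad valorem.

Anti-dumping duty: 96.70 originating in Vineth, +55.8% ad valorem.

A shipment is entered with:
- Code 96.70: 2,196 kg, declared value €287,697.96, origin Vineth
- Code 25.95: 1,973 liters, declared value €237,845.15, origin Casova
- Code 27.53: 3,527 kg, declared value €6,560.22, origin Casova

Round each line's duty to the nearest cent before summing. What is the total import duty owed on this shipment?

Line 1 (96.70, Vineth, 2,196 kg, €287,697.96):
Base rate for 96.70 is 4% + €0.98/kg.
96.70 has an FTA preferential rate, but origin Vineth is not Casova; base rate stands.
Additional duty on 96.70 from Vineth: +55.8%. Applied ad valorem rate: 4% + 55.8% = 59.8%.
Duty = €287,697.96 × 59.8% + 2,196 × €0.98 = €174,195.46.
Line 2 (25.95, Casova, 1,973 liters, €237,845.15):
Base rate for 25.95 is 24.5%.
Origin Casova qualifies under the Eriena–Casova agreement and 25.95 is covered: preferential rate Free applies instead.
The additional-duty order on 25.95 targets Vineth, not Casova; it does not apply.
Duty = €237,845.15 × 0% = €0.00.
Line 3 (27.53, Casova, 3,527 kg, €6,560.22):
Base rate for 27.53 is €1.63/kg.
Origin Casova is the FTA partner but 27.53 is not on the preference list; base rate stands.
Duty = 3,527 × €1.63 = €5,749.01.
Total = €174,195.46 + €0.00 + €5,749.01 = €179,944.47.

€179,944.47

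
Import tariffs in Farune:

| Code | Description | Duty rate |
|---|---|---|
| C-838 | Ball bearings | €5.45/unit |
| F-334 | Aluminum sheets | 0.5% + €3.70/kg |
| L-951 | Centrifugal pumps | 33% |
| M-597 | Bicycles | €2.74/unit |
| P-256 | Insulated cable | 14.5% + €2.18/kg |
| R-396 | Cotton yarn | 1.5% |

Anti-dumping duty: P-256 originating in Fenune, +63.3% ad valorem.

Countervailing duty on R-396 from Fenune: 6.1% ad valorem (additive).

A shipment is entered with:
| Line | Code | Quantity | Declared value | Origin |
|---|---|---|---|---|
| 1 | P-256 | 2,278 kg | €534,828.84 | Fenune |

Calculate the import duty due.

Line 1 (P-256, Fenune, 2,278 kg, €534,828.84):
Base rate for P-256 is 14.5% + €2.18/kg.
Additional duty on P-256 from Fenune: +63.3%. Applied ad valorem rate: 14.5% + 63.3% = 77.8%.
Duty = €534,828.84 × 77.8% + 2,278 × €2.18 = €421,062.88.

€421,062.88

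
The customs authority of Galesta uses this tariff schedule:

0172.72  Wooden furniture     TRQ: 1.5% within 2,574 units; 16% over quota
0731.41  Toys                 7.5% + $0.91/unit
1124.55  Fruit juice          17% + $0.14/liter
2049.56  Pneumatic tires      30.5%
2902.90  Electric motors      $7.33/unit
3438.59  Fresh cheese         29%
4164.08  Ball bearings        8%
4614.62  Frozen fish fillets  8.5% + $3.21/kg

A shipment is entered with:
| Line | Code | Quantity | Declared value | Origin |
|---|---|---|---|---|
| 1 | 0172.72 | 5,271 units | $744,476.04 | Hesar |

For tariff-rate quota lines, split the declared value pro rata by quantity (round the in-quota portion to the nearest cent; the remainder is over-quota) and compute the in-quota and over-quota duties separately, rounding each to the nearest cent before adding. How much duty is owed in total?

$66,401.16

Line 1 (0172.72, Hesar, 5,271 units, $744,476.04):
Code 0172.72 is under a tariff-rate quota (threshold 2,574 units). In-quota: 2,574 units at 1.5%; over-quota: 2,697 units at 16%.
Pro-rata value split: in-quota = $744,476.04 × 2,574/5,271 = $363,551.76; over-quota = $744,476.04 − $363,551.76 = $380,924.28.
In-quota duty = $363,551.76 × 1.5% = $5,453.28. Over-quota duty = $380,924.28 × 16% = $60,947.88.
Line duty = $5,453.28 + $60,947.88 = $66,401.16.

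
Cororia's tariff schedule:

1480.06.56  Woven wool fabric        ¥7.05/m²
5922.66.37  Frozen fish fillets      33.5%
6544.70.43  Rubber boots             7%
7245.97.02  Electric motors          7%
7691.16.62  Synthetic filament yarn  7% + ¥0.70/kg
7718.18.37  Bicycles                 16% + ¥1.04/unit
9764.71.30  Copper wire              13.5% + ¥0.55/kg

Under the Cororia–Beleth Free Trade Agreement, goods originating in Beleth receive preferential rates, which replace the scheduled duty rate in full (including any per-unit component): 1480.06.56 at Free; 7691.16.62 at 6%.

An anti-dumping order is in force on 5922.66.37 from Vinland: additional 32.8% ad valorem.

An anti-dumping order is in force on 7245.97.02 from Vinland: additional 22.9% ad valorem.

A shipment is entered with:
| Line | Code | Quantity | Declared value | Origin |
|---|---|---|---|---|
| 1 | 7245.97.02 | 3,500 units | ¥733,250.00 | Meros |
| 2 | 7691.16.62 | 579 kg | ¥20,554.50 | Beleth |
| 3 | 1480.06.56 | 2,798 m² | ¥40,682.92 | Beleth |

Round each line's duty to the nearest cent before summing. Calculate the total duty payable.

Line 1 (7245.97.02, Meros, 3,500 units, ¥733,250.00):
Base rate for 7245.97.02 is 7%.
The additional-duty order on 7245.97.02 targets Vinland, not Meros; it does not apply.
Duty = ¥733,250.00 × 7% = ¥51,327.50.
Line 2 (7691.16.62, Beleth, 579 kg, ¥20,554.50):
Base rate for 7691.16.62 is 7% + ¥0.70/kg.
Origin Beleth qualifies under the Cororia–Beleth agreement and 7691.16.62 is covered: preferential rate 6% applies instead.
Duty = ¥20,554.50 × 6% = ¥1,233.27.
Line 3 (1480.06.56, Beleth, 2,798 m², ¥40,682.92):
Base rate for 1480.06.56 is ¥7.05/m².
Origin Beleth qualifies under the Cororia–Beleth agreement and 1480.06.56 is covered: preferential rate Free applies instead.
Duty = ¥40,682.92 × 0% = ¥0.00.
Total = ¥51,327.50 + ¥1,233.27 + ¥0.00 = ¥52,560.77.

¥52,560.77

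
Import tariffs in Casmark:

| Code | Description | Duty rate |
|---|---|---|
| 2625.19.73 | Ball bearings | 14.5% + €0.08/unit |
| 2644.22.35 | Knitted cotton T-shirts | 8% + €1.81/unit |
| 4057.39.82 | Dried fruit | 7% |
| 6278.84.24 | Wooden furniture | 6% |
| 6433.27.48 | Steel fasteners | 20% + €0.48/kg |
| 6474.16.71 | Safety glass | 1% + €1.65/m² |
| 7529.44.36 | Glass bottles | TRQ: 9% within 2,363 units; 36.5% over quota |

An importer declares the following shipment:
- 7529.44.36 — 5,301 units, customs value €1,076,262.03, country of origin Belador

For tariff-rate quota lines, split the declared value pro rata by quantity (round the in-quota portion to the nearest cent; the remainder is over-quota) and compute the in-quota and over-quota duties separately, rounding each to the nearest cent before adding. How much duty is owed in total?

Line 1 (7529.44.36, Belador, 5,301 units, €1,076,262.03):
Code 7529.44.36 is under a tariff-rate quota (threshold 2,363 units). In-quota: 2,363 units at 9%; over-quota: 2,938 units at 36.5%.
Pro-rata value split: in-quota = €1,076,262.03 × 2,363/5,301 = €479,759.89; over-quota = €1,076,262.03 − €479,759.89 = €596,502.14.
In-quota duty = €479,759.89 × 9% = €43,178.39. Over-quota duty = €596,502.14 × 36.5% = €217,723.28.
Line duty = €43,178.39 + €217,723.28 = €260,901.67.

€260,901.67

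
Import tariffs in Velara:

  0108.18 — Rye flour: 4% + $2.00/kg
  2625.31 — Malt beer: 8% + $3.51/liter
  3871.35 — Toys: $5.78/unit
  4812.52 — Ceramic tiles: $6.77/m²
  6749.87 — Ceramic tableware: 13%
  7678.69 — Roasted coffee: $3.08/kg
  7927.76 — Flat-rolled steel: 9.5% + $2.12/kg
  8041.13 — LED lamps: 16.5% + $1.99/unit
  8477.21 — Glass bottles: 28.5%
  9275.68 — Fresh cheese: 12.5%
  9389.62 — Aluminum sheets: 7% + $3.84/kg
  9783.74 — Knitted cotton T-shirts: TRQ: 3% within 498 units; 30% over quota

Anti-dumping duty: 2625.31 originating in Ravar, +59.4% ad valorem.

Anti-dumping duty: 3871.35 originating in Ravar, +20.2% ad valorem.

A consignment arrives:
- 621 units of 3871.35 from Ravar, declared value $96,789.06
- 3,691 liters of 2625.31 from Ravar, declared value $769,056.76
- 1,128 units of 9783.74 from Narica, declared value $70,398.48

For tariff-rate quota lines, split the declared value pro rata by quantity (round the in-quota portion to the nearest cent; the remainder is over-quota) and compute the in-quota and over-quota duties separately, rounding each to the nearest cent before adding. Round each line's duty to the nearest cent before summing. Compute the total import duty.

$567,168.34

Line 1 (3871.35, Ravar, 621 units, $96,789.06):
Base rate for 3871.35 is $5.78/unit.
Additional duty on 3871.35 from Ravar: +20.2% ad valorem. Applied ad valorem rate = 20.2%.
Duty = $96,789.06 × 20.2% + 621 × $5.78 = $23,140.77.
Line 2 (2625.31, Ravar, 3,691 liters, $769,056.76):
Base rate for 2625.31 is 8% + $3.51/liter.
Additional duty on 2625.31 from Ravar: +59.4%. Applied ad valorem rate: 8% + 59.4% = 67.4%.
Duty = $769,056.76 × 67.4% + 3,691 × $3.51 = $531,299.67.
Line 3 (9783.74, Narica, 1,128 units, $70,398.48):
Code 9783.74 is under a tariff-rate quota (threshold 498 units). In-quota: 498 units at 3%; over-quota: 630 units at 30%.
Pro-rata value split: in-quota = $70,398.48 × 498/1,128 = $31,080.18; over-quota = $70,398.48 − $31,080.18 = $39,318.30.
In-quota duty = $31,080.18 × 3% = $932.41. Over-quota duty = $39,318.30 × 30% = $11,795.49.
Line duty = $932.41 + $11,795.49 = $12,727.90.
Total = $23,140.77 + $531,299.67 + $12,727.90 = $567,168.34.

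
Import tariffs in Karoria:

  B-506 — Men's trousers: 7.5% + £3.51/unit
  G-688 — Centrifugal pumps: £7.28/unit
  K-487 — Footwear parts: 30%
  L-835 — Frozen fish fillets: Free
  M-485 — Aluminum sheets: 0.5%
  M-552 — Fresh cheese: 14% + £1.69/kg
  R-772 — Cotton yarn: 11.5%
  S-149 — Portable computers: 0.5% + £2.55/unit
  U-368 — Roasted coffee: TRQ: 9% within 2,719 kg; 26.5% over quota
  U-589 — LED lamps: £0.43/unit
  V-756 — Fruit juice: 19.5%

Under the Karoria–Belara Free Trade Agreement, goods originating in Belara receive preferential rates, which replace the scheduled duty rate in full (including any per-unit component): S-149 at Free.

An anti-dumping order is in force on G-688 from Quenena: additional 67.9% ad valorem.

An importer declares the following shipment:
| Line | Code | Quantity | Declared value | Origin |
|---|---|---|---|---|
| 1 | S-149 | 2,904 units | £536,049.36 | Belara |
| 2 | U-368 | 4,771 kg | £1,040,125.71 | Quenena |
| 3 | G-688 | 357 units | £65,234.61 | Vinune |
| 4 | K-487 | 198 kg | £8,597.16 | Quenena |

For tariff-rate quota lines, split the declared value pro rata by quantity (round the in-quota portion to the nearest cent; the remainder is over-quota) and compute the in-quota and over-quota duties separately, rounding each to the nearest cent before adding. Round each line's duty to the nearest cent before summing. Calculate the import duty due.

£177,076.82

Line 1 (S-149, Belara, 2,904 units, £536,049.36):
Base rate for S-149 is 0.5% + £2.55/unit.
Origin Belara qualifies under the Karoria–Belara agreement and S-149 is covered: preferential rate Free applies instead.
Duty = £536,049.36 × 0% = £0.00.
Line 2 (U-368, Quenena, 4,771 kg, £1,040,125.71):
Code U-368 is under a tariff-rate quota (threshold 2,719 kg). In-quota: 2,719 kg at 9%; over-quota: 2,052 kg at 26.5%.
Pro-rata value split: in-quota = £1,040,125.71 × 2,719/4,771 = £592,769.19; over-quota = £1,040,125.71 − £592,769.19 = £447,356.52.
In-quota duty = £592,769.19 × 9% = £53,349.23. Over-quota duty = £447,356.52 × 26.5% = £118,549.48.
Line duty = £53,349.23 + £118,549.48 = £171,898.71.
Line 3 (G-688, Vinune, 357 units, £65,234.61):
Base rate for G-688 is £7.28/unit.
The additional-duty order on G-688 targets Quenena, not Vinune; it does not apply.
Duty = 357 × £7.28 = £2,598.96.
Line 4 (K-487, Quenena, 198 kg, £8,597.16):
Base rate for K-487 is 30%.
Duty = £8,597.16 × 30% = £2,579.15.
Total = £0.00 + £171,898.71 + £2,598.96 + £2,579.15 = £177,076.82.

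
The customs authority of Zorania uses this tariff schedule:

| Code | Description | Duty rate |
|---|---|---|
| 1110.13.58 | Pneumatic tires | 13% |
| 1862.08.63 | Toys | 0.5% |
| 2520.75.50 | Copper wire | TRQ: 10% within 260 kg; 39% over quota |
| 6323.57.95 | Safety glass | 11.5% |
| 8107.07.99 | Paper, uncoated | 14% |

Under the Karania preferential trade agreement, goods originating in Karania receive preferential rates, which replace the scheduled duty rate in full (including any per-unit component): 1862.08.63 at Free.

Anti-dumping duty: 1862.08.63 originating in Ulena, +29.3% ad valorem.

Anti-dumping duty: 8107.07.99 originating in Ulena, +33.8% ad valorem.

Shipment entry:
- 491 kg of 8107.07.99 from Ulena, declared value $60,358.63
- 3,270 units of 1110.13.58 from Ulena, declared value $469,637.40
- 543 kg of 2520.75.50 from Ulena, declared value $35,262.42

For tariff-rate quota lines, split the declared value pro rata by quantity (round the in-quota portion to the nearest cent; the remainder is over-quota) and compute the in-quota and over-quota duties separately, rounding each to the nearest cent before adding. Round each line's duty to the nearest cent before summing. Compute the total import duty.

Line 1 (8107.07.99, Ulena, 491 kg, $60,358.63):
Base rate for 8107.07.99 is 14%.
Additional duty on 8107.07.99 from Ulena: +33.8%. Applied ad valorem rate: 14% + 33.8% = 47.8%.
Duty = $60,358.63 × 47.8% = $28,851.43.
Line 2 (1110.13.58, Ulena, 3,270 units, $469,637.40):
Base rate for 1110.13.58 is 13%.
Duty = $469,637.40 × 13% = $61,052.86.
Line 3 (2520.75.50, Ulena, 543 kg, $35,262.42):
Code 2520.75.50 is under a tariff-rate quota (threshold 260 kg). In-quota: 260 kg at 10%; over-quota: 283 kg at 39%.
Pro-rata value split: in-quota = $35,262.42 × 260/543 = $16,884.40; over-quota = $35,262.42 − $16,884.40 = $18,378.02.
In-quota duty = $16,884.40 × 10% = $1,688.44. Over-quota duty = $18,378.02 × 39% = $7,167.43.
Line duty = $1,688.44 + $7,167.43 = $8,855.87.
Total = $28,851.43 + $61,052.86 + $8,855.87 = $98,760.16.

$98,760.16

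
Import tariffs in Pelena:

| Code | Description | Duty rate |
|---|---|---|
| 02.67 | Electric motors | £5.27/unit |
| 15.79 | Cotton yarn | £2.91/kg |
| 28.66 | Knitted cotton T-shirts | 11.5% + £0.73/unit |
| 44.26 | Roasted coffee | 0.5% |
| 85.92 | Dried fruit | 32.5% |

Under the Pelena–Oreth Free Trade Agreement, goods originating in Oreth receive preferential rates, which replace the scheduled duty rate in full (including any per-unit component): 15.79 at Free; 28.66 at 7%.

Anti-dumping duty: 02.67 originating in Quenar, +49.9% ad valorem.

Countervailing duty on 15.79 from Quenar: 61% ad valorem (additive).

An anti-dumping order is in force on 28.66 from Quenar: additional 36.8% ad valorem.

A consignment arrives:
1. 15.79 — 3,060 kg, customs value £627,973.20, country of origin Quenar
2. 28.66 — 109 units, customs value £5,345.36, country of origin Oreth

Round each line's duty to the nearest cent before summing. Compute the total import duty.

Line 1 (15.79, Quenar, 3,060 kg, £627,973.20):
Base rate for 15.79 is £2.91/kg.
15.79 has an FTA preferential rate, but origin Quenar is not Oreth; base rate stands.
Additional duty on 15.79 from Quenar: +61% ad valorem. Applied ad valorem rate = 61%.
Duty = £627,973.20 × 61% + 3,060 × £2.91 = £391,968.25.
Line 2 (28.66, Oreth, 109 units, £5,345.36):
Base rate for 28.66 is 11.5% + £0.73/unit.
Origin Oreth qualifies under the Pelena–Oreth agreement and 28.66 is covered: preferential rate 7% applies instead.
The additional-duty order on 28.66 targets Quenar, not Oreth; it does not apply.
Duty = £5,345.36 × 7% = £374.18.
Total = £391,968.25 + £374.18 = £392,342.43.

£392,342.43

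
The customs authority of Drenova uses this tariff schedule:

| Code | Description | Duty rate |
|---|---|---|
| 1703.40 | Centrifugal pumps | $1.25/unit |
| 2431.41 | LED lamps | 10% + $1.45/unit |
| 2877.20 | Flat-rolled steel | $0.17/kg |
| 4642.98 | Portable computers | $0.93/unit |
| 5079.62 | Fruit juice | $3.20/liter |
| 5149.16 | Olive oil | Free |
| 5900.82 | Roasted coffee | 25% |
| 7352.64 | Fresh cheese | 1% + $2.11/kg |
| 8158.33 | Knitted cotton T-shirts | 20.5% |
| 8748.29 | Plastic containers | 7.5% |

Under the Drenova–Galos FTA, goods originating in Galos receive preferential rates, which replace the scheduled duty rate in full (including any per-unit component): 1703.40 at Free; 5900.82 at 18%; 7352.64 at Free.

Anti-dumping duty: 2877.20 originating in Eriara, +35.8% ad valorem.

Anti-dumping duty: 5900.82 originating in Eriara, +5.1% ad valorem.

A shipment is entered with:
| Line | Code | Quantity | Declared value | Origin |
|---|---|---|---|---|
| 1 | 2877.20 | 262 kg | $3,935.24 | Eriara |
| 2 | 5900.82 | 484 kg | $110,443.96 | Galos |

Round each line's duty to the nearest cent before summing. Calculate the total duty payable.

Line 1 (2877.20, Eriara, 262 kg, $3,935.24):
Base rate for 2877.20 is $0.17/kg.
Additional duty on 2877.20 from Eriara: +35.8% ad valorem. Applied ad valorem rate = 35.8%.
Duty = $3,935.24 × 35.8% + 262 × $0.17 = $1,453.36.
Line 2 (5900.82, Galos, 484 kg, $110,443.96):
Base rate for 5900.82 is 25%.
Origin Galos qualifies under the Drenova–Galos agreement and 5900.82 is covered: preferential rate 18% applies instead.
The additional-duty order on 5900.82 targets Eriara, not Galos; it does not apply.
Duty = $110,443.96 × 18% = $19,879.91.
Total = $1,453.36 + $19,879.91 = $21,333.27.

$21,333.27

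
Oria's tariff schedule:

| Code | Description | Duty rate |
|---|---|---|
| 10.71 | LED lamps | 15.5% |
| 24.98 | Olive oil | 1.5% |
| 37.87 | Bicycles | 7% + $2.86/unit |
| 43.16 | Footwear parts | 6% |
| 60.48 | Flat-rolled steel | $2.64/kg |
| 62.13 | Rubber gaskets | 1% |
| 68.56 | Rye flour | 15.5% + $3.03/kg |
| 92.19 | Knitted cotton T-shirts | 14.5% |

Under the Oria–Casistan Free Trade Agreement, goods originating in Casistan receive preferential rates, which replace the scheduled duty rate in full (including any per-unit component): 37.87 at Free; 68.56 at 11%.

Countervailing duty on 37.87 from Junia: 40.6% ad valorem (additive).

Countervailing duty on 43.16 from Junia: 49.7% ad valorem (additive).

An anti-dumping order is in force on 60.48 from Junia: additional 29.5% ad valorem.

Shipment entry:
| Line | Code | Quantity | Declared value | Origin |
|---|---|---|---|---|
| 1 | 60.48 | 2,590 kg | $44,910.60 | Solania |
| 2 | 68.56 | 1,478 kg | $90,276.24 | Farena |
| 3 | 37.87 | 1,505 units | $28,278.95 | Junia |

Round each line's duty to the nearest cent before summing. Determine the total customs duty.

$43,073.84

Line 1 (60.48, Solania, 2,590 kg, $44,910.60):
Base rate for 60.48 is $2.64/kg.
The additional-duty order on 60.48 targets Junia, not Solania; it does not apply.
Duty = 2,590 × $2.64 = $6,837.60.
Line 2 (68.56, Farena, 1,478 kg, $90,276.24):
Base rate for 68.56 is 15.5% + $3.03/kg.
68.56 has an FTA preferential rate, but origin Farena is not Casistan; base rate stands.
Duty = $90,276.24 × 15.5% + 1,478 × $3.03 = $18,471.16.
Line 3 (37.87, Junia, 1,505 units, $28,278.95):
Base rate for 37.87 is 7% + $2.86/unit.
37.87 has an FTA preferential rate, but origin Junia is not Casistan; base rate stands.
Additional duty on 37.87 from Junia: +40.6%. Applied ad valorem rate: 7% + 40.6% = 47.6%.
Duty = $28,278.95 × 47.6% + 1,505 × $2.86 = $17,765.08.
Total = $6,837.60 + $18,471.16 + $17,765.08 = $43,073.84.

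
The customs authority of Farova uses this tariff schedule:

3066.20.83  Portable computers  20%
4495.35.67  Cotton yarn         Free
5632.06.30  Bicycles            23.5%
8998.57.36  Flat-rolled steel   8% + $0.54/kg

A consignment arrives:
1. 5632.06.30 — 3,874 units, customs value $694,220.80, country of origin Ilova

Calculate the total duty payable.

$163,141.89

Line 1 (5632.06.30, Ilova, 3,874 units, $694,220.80):
Base rate for 5632.06.30 is 23.5%.
Duty = $694,220.80 × 23.5% = $163,141.89.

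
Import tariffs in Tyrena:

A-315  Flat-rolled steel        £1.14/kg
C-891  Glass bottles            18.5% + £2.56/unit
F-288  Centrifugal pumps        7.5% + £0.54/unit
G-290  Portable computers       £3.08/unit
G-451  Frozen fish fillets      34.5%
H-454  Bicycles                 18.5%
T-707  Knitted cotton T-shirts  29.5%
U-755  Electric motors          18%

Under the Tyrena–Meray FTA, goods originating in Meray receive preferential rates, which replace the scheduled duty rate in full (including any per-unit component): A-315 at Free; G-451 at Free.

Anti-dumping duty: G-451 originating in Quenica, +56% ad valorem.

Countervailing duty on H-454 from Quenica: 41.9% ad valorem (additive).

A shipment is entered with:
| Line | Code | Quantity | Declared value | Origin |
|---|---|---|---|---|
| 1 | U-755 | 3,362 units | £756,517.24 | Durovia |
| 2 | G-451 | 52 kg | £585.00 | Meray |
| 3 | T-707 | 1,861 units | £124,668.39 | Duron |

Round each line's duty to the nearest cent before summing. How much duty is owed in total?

£172,950.28

Line 1 (U-755, Durovia, 3,362 units, £756,517.24):
Base rate for U-755 is 18%.
Duty = £756,517.24 × 18% = £136,173.10.
Line 2 (G-451, Meray, 52 kg, £585.00):
Base rate for G-451 is 34.5%.
Origin Meray qualifies under the Tyrena–Meray agreement and G-451 is covered: preferential rate Free applies instead.
The additional-duty order on G-451 targets Quenica, not Meray; it does not apply.
Duty = £585.00 × 0% = £0.00.
Line 3 (T-707, Duron, 1,861 units, £124,668.39):
Base rate for T-707 is 29.5%.
Duty = £124,668.39 × 29.5% = £36,777.18.
Total = £136,173.10 + £0.00 + £36,777.18 = £172,950.28.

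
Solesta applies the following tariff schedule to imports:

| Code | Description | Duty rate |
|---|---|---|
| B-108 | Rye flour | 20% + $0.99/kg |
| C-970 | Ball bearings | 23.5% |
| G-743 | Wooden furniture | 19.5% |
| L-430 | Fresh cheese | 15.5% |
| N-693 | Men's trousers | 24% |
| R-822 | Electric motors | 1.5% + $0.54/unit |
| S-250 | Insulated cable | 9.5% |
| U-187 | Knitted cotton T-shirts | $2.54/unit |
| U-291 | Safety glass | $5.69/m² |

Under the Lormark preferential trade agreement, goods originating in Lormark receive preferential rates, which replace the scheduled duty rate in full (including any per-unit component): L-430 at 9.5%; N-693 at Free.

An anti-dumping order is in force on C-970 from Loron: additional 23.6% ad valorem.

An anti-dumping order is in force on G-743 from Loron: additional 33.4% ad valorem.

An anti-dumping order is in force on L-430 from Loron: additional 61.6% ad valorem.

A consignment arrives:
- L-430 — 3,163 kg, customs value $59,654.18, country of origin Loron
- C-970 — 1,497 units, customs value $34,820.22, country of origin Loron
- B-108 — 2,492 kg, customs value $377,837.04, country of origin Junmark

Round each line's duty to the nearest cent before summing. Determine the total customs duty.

$140,428.18

Line 1 (L-430, Loron, 3,163 kg, $59,654.18):
Base rate for L-430 is 15.5%.
L-430 has an FTA preferential rate, but origin Loron is not Lormark; base rate stands.
Additional duty on L-430 from Loron: +61.6%. Applied ad valorem rate: 15.5% + 61.6% = 77.1%.
Duty = $59,654.18 × 77.1% = $45,993.37.
Line 2 (C-970, Loron, 1,497 units, $34,820.22):
Base rate for C-970 is 23.5%.
Additional duty on C-970 from Loron: +23.6%. Applied ad valorem rate: 23.5% + 23.6% = 47.1%.
Duty = $34,820.22 × 47.1% = $16,400.32.
Line 3 (B-108, Junmark, 2,492 kg, $377,837.04):
Base rate for B-108 is 20% + $0.99/kg.
Duty = $377,837.04 × 20% + 2,492 × $0.99 = $78,034.49.
Total = $45,993.37 + $16,400.32 + $78,034.49 = $140,428.18.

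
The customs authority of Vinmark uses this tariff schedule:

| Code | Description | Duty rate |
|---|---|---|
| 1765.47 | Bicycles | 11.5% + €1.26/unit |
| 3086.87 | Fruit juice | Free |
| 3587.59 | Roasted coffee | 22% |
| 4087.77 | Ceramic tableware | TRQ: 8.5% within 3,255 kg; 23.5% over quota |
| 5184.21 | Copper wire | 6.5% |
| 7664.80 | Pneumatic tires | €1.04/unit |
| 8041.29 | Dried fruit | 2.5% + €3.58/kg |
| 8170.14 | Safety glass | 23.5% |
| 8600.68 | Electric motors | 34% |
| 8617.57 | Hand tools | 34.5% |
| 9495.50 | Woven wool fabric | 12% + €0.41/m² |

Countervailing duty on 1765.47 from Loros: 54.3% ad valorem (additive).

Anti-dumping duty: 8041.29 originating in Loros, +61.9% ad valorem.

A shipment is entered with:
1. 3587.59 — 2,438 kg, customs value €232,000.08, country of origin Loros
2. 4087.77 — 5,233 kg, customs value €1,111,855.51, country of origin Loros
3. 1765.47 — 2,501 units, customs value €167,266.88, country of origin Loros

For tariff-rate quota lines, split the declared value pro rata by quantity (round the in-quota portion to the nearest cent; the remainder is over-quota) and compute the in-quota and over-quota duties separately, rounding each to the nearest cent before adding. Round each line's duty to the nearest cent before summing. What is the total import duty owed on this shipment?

Line 1 (3587.59, Loros, 2,438 kg, €232,000.08):
Base rate for 3587.59 is 22%.
Duty = €232,000.08 × 22% = €51,040.02.
Line 2 (4087.77, Loros, 5,233 kg, €1,111,855.51):
Code 4087.77 is under a tariff-rate quota (threshold 3,255 kg). In-quota: 3,255 kg at 8.5%; over-quota: 1,978 kg at 23.5%.
Pro-rata value split: in-quota = €1,111,855.51 × 3,255/5,233 = €691,589.85; over-quota = €1,111,855.51 − €691,589.85 = €420,265.66.
In-quota duty = €691,589.85 × 8.5% = €58,785.14. Over-quota duty = €420,265.66 × 23.5% = €98,762.43.
Line duty = €58,785.14 + €98,762.43 = €157,547.57.
Line 3 (1765.47, Loros, 2,501 units, €167,266.88):
Base rate for 1765.47 is 11.5% + €1.26/unit.
Additional duty on 1765.47 from Loros: +54.3%. Applied ad valorem rate: 11.5% + 54.3% = 65.8%.
Duty = €167,266.88 × 65.8% + 2,501 × €1.26 = €113,212.87.
Total = €51,040.02 + €157,547.57 + €113,212.87 = €321,800.46.

€321,800.46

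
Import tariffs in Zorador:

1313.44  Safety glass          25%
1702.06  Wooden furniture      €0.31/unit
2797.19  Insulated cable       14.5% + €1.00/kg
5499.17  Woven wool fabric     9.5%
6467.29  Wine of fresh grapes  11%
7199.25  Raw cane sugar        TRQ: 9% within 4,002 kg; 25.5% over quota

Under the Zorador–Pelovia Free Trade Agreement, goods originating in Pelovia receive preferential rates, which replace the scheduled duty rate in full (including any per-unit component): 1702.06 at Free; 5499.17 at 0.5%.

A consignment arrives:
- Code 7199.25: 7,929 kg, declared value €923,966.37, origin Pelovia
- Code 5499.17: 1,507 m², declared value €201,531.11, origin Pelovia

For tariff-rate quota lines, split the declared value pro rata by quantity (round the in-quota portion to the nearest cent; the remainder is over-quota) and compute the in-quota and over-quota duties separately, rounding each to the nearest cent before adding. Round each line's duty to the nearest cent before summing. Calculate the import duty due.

Line 1 (7199.25, Pelovia, 7,929 kg, €923,966.37):
Code 7199.25 is under a tariff-rate quota (threshold 4,002 kg). In-quota: 4,002 kg at 9%; over-quota: 3,927 kg at 25.5%.
Pro-rata value split: in-quota = €923,966.37 × 4,002/7,929 = €466,353.06; over-quota = €923,966.37 − €466,353.06 = €457,613.31.
In-quota duty = €466,353.06 × 9% = €41,971.78. Over-quota duty = €457,613.31 × 25.5% = €116,691.39.
Line duty = €41,971.78 + €116,691.39 = €158,663.17.
Line 2 (5499.17, Pelovia, 1,507 m², €201,531.11):
Base rate for 5499.17 is 9.5%.
Origin Pelovia qualifies under the Zorador–Pelovia agreement and 5499.17 is covered: preferential rate 0.5% applies instead.
Duty = €201,531.11 × 0.5% = €1,007.66.
Total = €158,663.17 + €1,007.66 = €159,670.83.

€159,670.83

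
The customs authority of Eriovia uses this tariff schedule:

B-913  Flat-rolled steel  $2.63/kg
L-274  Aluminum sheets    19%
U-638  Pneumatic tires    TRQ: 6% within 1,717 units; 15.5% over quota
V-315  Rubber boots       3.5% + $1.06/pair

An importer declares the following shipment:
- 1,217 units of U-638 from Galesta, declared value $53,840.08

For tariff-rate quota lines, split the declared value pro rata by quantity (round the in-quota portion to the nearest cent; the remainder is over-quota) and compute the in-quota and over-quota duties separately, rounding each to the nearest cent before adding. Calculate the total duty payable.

Line 1 (U-638, Galesta, 1,217 units, $53,840.08):
Code U-638 is under a tariff-rate quota (threshold 1,717 units). Quantity 1,217 units is within the quota, so the in-quota rate 6% applies to the full value.
Duty = $53,840.08 × 6% = $3,230.40.

$3,230.40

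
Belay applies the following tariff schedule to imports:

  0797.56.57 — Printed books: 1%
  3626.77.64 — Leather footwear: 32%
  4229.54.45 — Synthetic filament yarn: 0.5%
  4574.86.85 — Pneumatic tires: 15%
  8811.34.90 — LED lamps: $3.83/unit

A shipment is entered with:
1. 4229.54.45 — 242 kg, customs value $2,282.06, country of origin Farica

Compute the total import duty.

Line 1 (4229.54.45, Farica, 242 kg, $2,282.06):
Base rate for 4229.54.45 is 0.5%.
Duty = $2,282.06 × 0.5% = $11.41.

$11.41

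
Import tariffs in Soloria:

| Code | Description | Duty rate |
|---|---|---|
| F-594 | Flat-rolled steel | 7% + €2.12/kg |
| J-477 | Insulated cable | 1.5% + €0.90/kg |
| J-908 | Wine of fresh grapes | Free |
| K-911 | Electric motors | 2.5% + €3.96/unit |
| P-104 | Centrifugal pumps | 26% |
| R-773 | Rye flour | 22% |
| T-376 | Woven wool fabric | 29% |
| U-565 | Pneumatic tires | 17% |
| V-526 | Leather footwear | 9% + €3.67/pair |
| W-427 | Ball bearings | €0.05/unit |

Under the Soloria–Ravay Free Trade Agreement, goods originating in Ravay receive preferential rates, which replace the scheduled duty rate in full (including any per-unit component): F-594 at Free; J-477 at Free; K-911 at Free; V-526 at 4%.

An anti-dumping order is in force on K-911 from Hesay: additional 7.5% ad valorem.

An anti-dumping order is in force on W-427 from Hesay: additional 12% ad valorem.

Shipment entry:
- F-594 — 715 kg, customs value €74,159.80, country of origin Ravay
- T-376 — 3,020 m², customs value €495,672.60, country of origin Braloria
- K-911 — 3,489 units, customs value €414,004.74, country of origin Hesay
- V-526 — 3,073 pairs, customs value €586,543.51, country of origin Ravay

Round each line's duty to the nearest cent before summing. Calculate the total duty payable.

€222,423.70

Line 1 (F-594, Ravay, 715 kg, €74,159.80):
Base rate for F-594 is 7% + €2.12/kg.
Origin Ravay qualifies under the Soloria–Ravay agreement and F-594 is covered: preferential rate Free applies instead.
Duty = €74,159.80 × 0% = €0.00.
Line 2 (T-376, Braloria, 3,020 m², €495,672.60):
Base rate for T-376 is 29%.
Duty = €495,672.60 × 29% = €143,745.05.
Line 3 (K-911, Hesay, 3,489 units, €414,004.74):
Base rate for K-911 is 2.5% + €3.96/unit.
K-911 has an FTA preferential rate, but origin Hesay is not Ravay; base rate stands.
Additional duty on K-911 from Hesay: +7.5%. Applied ad valorem rate: 2.5% + 7.5% = 10%.
Duty = €414,004.74 × 10% + 3,489 × €3.96 = €55,216.91.
Line 4 (V-526, Ravay, 3,073 pairs, €586,543.51):
Base rate for V-526 is 9% + €3.67/pair.
Origin Ravay qualifies under the Soloria–Ravay agreement and V-526 is covered: preferential rate 4% applies instead.
Duty = €586,543.51 × 4% = €23,461.74.
Total = €0.00 + €143,745.05 + €55,216.91 + €23,461.74 = €222,423.70.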